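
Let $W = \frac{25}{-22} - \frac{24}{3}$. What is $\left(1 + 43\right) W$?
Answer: $-402$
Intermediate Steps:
$W = - \frac{201}{22}$ ($W = 25 \left(- \frac{1}{22}\right) - 8 = - \frac{25}{22} - 8 = - \frac{201}{22} \approx -9.1364$)
$\left(1 + 43\right) W = \left(1 + 43\right) \left(- \frac{201}{22}\right) = 44 \left(- \frac{201}{22}\right) = -402$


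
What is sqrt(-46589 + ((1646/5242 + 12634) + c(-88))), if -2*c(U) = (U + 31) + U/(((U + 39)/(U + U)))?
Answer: I*sqrt(45467106787870)/36694 ≈ 183.76*I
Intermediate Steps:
c(U) = -31/2 - U/2 - U**2/(39 + U) (c(U) = -((U + 31) + U/(((U + 39)/(U + U))))/2 = -((31 + U) + U/(((39 + U)/((2*U)))))/2 = -((31 + U) + U/(((39 + U)*(1/(2*U)))))/2 = -((31 + U) + U/(((39 + U)/(2*U))))/2 = -((31 + U) + U*(2*U/(39 + U)))/2 = -((31 + U) + 2*U**2/(39 + U))/2 = -(31 + U + 2*U**2/(39 + U))/2 = -31/2 - U/2 - U**2/(39 + U))
sqrt(-46589 + ((1646/5242 + 12634) + c(-88))) = sqrt(-46589 + ((1646/5242 + 12634) + (-1209 - 70*(-88) - 3*(-88)**2)/(2*(39 - 88)))) = sqrt(-46589 + ((1646*(1/5242) + 12634) + (1/2)*(-1209 + 6160 - 3*7744)/(-49))) = sqrt(-46589 + ((823/2621 + 12634) + (1/2)*(-1/49)*(-1209 + 6160 - 23232))) = sqrt(-46589 + (33114537/2621 + (1/2)*(-1/49)*(-18281))) = sqrt(-46589 + (33114537/2621 + 18281/98)) = sqrt(-46589 + 3293139127/256858) = sqrt(-8673618235/256858) = I*sqrt(45467106787870)/36694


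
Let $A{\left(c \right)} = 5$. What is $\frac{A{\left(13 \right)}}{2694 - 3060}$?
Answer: $- \frac{5}{366} \approx -0.013661$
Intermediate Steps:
$\frac{A{\left(13 \right)}}{2694 - 3060} = \frac{5}{2694 - 3060} = \frac{5}{-366} = 5 \left(- \frac{1}{366}\right) = - \frac{5}{366}$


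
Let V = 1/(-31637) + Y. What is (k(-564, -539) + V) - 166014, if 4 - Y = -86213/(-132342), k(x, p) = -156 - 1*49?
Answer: -695928951745633/4186903854 ≈ -1.6622e+5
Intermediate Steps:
k(x, p) = -205 (k(x, p) = -156 - 49 = -205)
Y = 443155/132342 (Y = 4 - (-86213)/(-132342) = 4 - (-86213)*(-1)/132342 = 4 - 1*86213/132342 = 4 - 86213/132342 = 443155/132342 ≈ 3.3486)
V = 14019962393/4186903854 (V = 1/(-31637) + 443155/132342 = -1/31637 + 443155/132342 = 14019962393/4186903854 ≈ 3.3485)
(k(-564, -539) + V) - 166014 = (-205 + 14019962393/4186903854) - 166014 = -844295327677/4186903854 - 166014 = -695928951745633/4186903854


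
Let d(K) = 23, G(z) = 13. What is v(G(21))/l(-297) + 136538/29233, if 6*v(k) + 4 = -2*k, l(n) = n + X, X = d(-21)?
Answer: 37557577/8009842 ≈ 4.6889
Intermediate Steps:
X = 23
l(n) = 23 + n (l(n) = n + 23 = 23 + n)
v(k) = -⅔ - k/3 (v(k) = -⅔ + (-2*k)/6 = -⅔ - k/3)
v(G(21))/l(-297) + 136538/29233 = (-⅔ - ⅓*13)/(23 - 297) + 136538/29233 = (-⅔ - 13/3)/(-274) + 136538*(1/29233) = -5*(-1/274) + 136538/29233 = 5/274 + 136538/29233 = 37557577/8009842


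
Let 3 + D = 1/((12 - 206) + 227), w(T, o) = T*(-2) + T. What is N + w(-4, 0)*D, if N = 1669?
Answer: 54685/33 ≈ 1657.1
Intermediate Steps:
w(T, o) = -T (w(T, o) = -2*T + T = -T)
D = -98/33 (D = -3 + 1/((12 - 206) + 227) = -3 + 1/(-194 + 227) = -3 + 1/33 = -98/33 ≈ -2.9697)
N + w(-4, 0)*D = 1669 - 1*(-4)*(-98/33) = 1669 + 4*(-98/33) = 1669 - 392/33 = 54685/33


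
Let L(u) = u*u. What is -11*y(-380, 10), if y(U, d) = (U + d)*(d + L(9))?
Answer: 370370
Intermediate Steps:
L(u) = u**2
y(U, d) = (81 + d)*(U + d) (y(U, d) = (U + d)*(d + 9**2) = (U + d)*(d + 81) = (U + d)*(81 + d) = (81 + d)*(U + d))
-11*y(-380, 10) = -11*(10**2 + 81*(-380) + 81*10 - 380*10) = -11*(100 - 30780 + 810 - 3800) = -11*(-33670) = 370370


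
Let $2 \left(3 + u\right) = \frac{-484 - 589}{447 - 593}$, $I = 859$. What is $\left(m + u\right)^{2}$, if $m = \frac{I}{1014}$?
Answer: $\frac{50756935849}{21917025936} \approx 2.3159$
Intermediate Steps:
$m = \frac{859}{1014} \approx 0.84714$
$u = \frac{197}{292}$ ($u = -3 + \frac{\left(-484 - 589\right) \frac{1}{447 - 593}}{2} = -3 + \frac{\left(-1073\right) \frac{1}{-146}}{2} = -3 + \frac{\left(-1073\right) \left(- \frac{1}{146}\right)}{2} = -3 + \frac{1}{2} \cdot \frac{1073}{146} = -3 + \frac{1073}{292} = \frac{197}{292} \approx 0.67466$)
$\left(m + u\right)^{2} = \left(\frac{859}{1014} + \frac{197}{292}\right)^{2} = \left(\frac{225293}{148044}\right)^{2} = \frac{50756935849}{21917025936}$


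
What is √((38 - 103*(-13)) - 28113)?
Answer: 4*I*√1671 ≈ 163.51*I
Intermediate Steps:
√((38 - 103*(-13)) - 28113) = √((38 + 1339) - 28113) = √(1377 - 28113) = √(-26736) = 4*I*√1671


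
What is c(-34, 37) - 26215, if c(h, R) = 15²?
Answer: -25990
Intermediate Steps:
c(h, R) = 225
c(-34, 37) - 26215 = 225 - 26215 = -25990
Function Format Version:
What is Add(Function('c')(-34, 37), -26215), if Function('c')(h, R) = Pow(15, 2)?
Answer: -25990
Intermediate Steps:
Function('c')(h, R) = 225
Add(Function('c')(-34, 37), -26215) = Add(225, -26215) = -25990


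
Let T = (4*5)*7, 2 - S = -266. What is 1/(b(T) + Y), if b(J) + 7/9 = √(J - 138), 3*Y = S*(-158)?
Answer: -1143351/16138907359 - 81*√2/16138907359 ≈ -7.0852e-5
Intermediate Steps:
S = 268 (S = 2 - 1*(-266) = 2 + 266 = 268)
Y = -42344/3 (Y = (268*(-158))/3 = (⅓)*(-42344) = -42344/3 ≈ -14115.)
T = 140 (T = 20*7 = 140)
b(J) = -7/9 + √(-138 + J) (b(J) = -7/9 + √(J - 138) = -7/9 + √(-138 + J))
1/(b(T) + Y) = 1/((-7/9 + √(-138 + 140)) - 42344/3) = 1/((-7/9 + √2) - 42344/3) = 1/(-127039/9 + √2)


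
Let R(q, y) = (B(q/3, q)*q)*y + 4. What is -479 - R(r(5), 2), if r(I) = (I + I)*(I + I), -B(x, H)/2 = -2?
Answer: -1283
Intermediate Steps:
B(x, H) = 4 (B(x, H) = -2*(-2) = 4)
r(I) = 4*I² (r(I) = (2*I)*(2*I) = 4*I²)
R(q, y) = 4 + 4*q*y (R(q, y) = (4*q)*y + 4 = 4*q*y + 4 = 4 + 4*q*y)
-479 - R(r(5), 2) = -479 - (4 + 4*(4*5²)*2) = -479 - (4 + 4*(4*25)*2) = -479 - (4 + 4*100*2) = -479 - (4 + 800) = -479 - 1*804 = -479 - 804 = -1283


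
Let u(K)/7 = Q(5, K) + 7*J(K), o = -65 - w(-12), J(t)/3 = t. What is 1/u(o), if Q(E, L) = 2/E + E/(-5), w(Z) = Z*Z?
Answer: -5/153636 ≈ -3.2544e-5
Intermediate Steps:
J(t) = 3*t
w(Z) = Z**2
Q(E, L) = 2/E - E/5 (Q(E, L) = 2/E + E*(-1/5) = 2/E - E/5)
o = -209 (o = -65 - 1*(-12)**2 = -65 - 1*144 = -65 - 144 = -209)
u(K) = -21/5 + 147*K (u(K) = 7*((2/5 - 1/5*5) + 7*(3*K)) = 7*((2*(1/5) - 1) + 21*K) = 7*((2/5 - 1) + 21*K) = 7*(-3/5 + 21*K) = -21/5 + 147*K)
1/u(o) = 1/(-21/5 + 147*(-209)) = 1/(-21/5 - 30723) = 1/(-153636/5) = -5/153636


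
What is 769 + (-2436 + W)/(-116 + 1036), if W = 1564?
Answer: 88326/115 ≈ 768.05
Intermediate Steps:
769 + (-2436 + W)/(-116 + 1036) = 769 + (-2436 + 1564)/(-116 + 1036) = 769 - 872/920 = 769 - 872*1/920 = 769 - 109/115 = 88326/115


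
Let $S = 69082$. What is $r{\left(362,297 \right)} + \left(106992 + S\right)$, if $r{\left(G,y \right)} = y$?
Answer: $176371$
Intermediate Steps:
$r{\left(362,297 \right)} + \left(106992 + S\right) = 297 + \left(106992 + 69082\right) = 297 + 176074 = 176371$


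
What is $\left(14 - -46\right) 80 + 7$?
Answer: $4807$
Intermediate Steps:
$\left(14 - -46\right) 80 + 7 = \left(14 + 46\right) 80 + 7 = 60 \cdot 80 + 7 = 4800 + 7 = 4807$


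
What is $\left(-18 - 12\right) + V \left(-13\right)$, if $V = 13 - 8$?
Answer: $-95$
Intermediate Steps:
$V = 5$ ($V = 13 - 8 = 5$)
$\left(-18 - 12\right) + V \left(-13\right) = \left(-18 - 12\right) + 5 \left(-13\right) = \left(-18 - 12\right) - 65 = -30 - 65 = -95$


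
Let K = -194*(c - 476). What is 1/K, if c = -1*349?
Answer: 1/160050 ≈ 6.2480e-6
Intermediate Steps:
c = -349
K = 160050 (K = -194*(-349 - 476) = -194*(-825) = 160050)
1/K = 1/160050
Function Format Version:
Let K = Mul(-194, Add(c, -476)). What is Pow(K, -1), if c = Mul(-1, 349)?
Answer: Rational(1, 160050) ≈ 6.2480e-6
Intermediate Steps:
c = -349
K = 160050 (K = Mul(-194, Add(-349, -476)) = Mul(-194, -825) = 160050)
Pow(K, -1) = Pow(160050, -1) = Rational(1, 160050)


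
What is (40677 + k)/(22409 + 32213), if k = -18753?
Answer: 10962/27311 ≈ 0.40138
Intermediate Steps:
(40677 + k)/(22409 + 32213) = (40677 - 18753)/(22409 + 32213) = 21924/54622 = 21924*(1/54622) = 10962/27311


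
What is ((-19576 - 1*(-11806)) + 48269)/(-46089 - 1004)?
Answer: -40499/47093 ≈ -0.85998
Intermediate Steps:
((-19576 - 1*(-11806)) + 48269)/(-46089 - 1004) = ((-19576 + 11806) + 48269)/(-47093) = (-7770 + 48269)*(-1/47093) = 40499*(-1/47093) = -40499/47093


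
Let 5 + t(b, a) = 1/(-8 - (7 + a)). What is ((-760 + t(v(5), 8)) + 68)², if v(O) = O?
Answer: 257025024/529 ≈ 4.8587e+5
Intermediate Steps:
t(b, a) = -5 + 1/(-15 - a) (t(b, a) = -5 + 1/(-8 - (7 + a)) = -5 + 1/(-8 + (-7 - a)) = -5 + 1/(-15 - a))
((-760 + t(v(5), 8)) + 68)² = ((-760 + (-76 - 5*8)/(15 + 8)) + 68)² = ((-760 + (-76 - 40)/23) + 68)² = ((-760 + (1/23)*(-116)) + 68)² = ((-760 - 116/23) + 68)² = (-17596/23 + 68)² = (-16032/23)² = 257025024/529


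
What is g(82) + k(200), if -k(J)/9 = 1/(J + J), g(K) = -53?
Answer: -21209/400 ≈ -53.023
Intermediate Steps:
k(J) = -9/(2*J) (k(J) = -9/(J + J) = -9*1/(2*J) = -9/(2*J))
g(82) + k(200) = -53 - 9/2/200 = -53 - 9/2*1/200 = -53 - 9/400 = -21209/400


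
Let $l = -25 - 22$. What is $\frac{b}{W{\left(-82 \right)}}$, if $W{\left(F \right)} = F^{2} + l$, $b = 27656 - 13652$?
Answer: $\frac{14004}{6677} \approx 2.0973$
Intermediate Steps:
$l = -47$ ($l = -25 - 22 = -47$)
$b = 14004$ ($b = 27656 - 13652 = 14004$)
$W{\left(F \right)} = -47 + F^{2}$ ($W{\left(F \right)} = F^{2} - 47 = -47 + F^{2}$)
$\frac{b}{W{\left(-82 \right)}} = \frac{14004}{-47 + \left(-82\right)^{2}} = \frac{14004}{-47 + 6724} = \frac{14004}{6677}$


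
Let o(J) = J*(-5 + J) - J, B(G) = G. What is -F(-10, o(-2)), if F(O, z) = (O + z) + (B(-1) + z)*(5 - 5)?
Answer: -6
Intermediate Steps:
o(J) = -J + J*(-5 + J)
F(O, z) = O + z (F(O, z) = (O + z) + (-1 + z)*(5 - 5) = (O + z) + (-1 + z)*0 = (O + z) + 0 = O + z)
-F(-10, o(-2)) = -(-10 - 2*(-6 - 2)) = -(-10 - 2*(-8)) = -(-10 + 16) = -1*6 = -6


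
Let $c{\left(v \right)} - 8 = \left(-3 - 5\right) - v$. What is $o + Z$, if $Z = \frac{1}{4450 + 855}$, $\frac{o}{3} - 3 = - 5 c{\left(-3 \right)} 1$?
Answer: $- \frac{190979}{5305} \approx -36.0$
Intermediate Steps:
$c{\left(v \right)} = - v$ ($c{\left(v \right)} = 8 - \left(8 + v\right) = - v$)
$o = -36$ ($o = 9 + 3 - 5 \left(\left(-1\right) \left(-3\right)\right) 1 = 9 + 3 \left(-5\right) 3 \cdot 1 = 9 + 3 \left(\left(-15\right) 1\right) = 9 + 3 \left(-15\right) = 9 - 45 = -36$)
$Z = \frac{1}{5305} \approx 0.0001885$
$o + Z = -36 + \frac{1}{5305} = - \frac{190979}{5305}$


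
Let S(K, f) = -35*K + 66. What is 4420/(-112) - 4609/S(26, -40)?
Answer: -50223/1477 ≈ -34.003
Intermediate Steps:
S(K, f) = 66 - 35*K
4420/(-112) - 4609/S(26, -40) = 4420/(-112) - 4609/(66 - 35*26) = 4420*(-1/112) - 4609/(66 - 910) = -1105/28 - 4609/(-844) = -1105/28 - 4609*(-1/844) = -1105/28 + 4609/844 = -50223/1477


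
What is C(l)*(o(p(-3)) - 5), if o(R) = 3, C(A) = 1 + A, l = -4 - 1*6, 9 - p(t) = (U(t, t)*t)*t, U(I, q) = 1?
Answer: 18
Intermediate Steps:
p(t) = 9 - t² (p(t) = 9 - 1*t*t = 9 - t*t = 9 - t²)
l = -10 (l = -4 - 6 = -10)
C(l)*(o(p(-3)) - 5) = (1 - 10)*(3 - 5) = -9*(-2) = 18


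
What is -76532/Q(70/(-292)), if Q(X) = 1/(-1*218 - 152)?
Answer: 28316840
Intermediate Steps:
Q(X) = -1/370 (Q(X) = 1/(-218 - 152) = 1/(-370) = -1/370)
-76532/Q(70/(-292)) = -76532/(-1/370) = -76532*(-370) = 28316840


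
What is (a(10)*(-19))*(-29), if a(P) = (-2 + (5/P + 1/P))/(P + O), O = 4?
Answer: -551/10 ≈ -55.100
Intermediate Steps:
a(P) = (-2 + 6/P)/(4 + P) (a(P) = (-2 + (5/P + 1/P))/(P + 4) = (-2 + (5/P + 1/P))/(4 + P) = (-2 + 6/P)/(4 + P))
(a(10)*(-19))*(-29) = ((2*(3 - 1*10)/(10*(4 + 10)))*(-19))*(-29) = ((2*(⅒)*(3 - 10)/14)*(-19))*(-29) = ((2*(⅒)*(1/14)*(-7))*(-19))*(-29) = -⅒*(-19)*(-29) = (19/10)*(-29) = -551/10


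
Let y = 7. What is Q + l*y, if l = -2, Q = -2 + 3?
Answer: -13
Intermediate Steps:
Q = 1
Q + l*y = 1 - 2*7 = 1 - 14 = -13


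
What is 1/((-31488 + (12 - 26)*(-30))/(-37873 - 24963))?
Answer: 15709/7767 ≈ 2.0225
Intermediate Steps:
1/((-31488 + (12 - 26)*(-30))/(-37873 - 24963)) = 1/((-31488 - 14*(-30))/(-62836)) = 1/((-31488 + 420)*(-1/62836)) = 1/(-31068*(-1/62836)) = 1/(7767/15709) = 15709/7767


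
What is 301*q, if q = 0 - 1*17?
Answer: -5117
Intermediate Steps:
q = -17 (q = 0 - 17 = -17)
301*q = 301*(-17) = -5117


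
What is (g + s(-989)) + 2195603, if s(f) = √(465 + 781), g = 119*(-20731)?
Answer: -271386 + √1246 ≈ -2.7135e+5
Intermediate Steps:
g = -2466989
s(f) = √1246
(g + s(-989)) + 2195603 = (-2466989 + √1246) + 2195603 = -271386 + √1246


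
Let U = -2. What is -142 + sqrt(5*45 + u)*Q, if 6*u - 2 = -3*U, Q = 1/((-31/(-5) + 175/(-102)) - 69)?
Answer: -142 - 170*sqrt(2037)/32903 ≈ -142.23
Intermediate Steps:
Q = -510/32903 (Q = 1/((-31*(-1/5) + 175*(-1/102)) - 69) = 1/((31/5 - 175/102) - 69) = 1/(2287/510 - 69) = 1/(-32903/510) = -510/32903 ≈ -0.015500)
u = 4/3 (u = 1/3 + (-3*(-2))/6 = 1/3 + (1/6)*6 = 1/3 + 1 = 4/3 ≈ 1.3333)
-142 + sqrt(5*45 + u)*Q = -142 + sqrt(5*45 + 4/3)*(-510/32903) = -142 + sqrt(225 + 4/3)*(-510/32903) = -142 + sqrt(679/3)*(-510/32903) = -142 + (sqrt(2037)/3)*(-510/32903) = -142 - 170*sqrt(2037)/32903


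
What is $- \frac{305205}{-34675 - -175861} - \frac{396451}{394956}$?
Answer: $- \frac{1279100557}{404074332} \approx -3.1655$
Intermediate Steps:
$- \frac{305205}{-34675 - -175861} - \frac{396451}{394956} = - \frac{305205}{-34675 + 175861} - \frac{17237}{17172} = - \frac{305205}{141186} - \frac{17237}{17172} = \left(-305205\right) \frac{1}{141186} - \frac{17237}{17172} = - \frac{101735}{47062} - \frac{17237}{17172} = - \frac{1279100557}{404074332}$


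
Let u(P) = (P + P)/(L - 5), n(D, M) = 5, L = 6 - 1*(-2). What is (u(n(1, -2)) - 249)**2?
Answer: 543169/9 ≈ 60352.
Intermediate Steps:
L = 8 (L = 6 + 2 = 8)
u(P) = 2*P/3 (u(P) = (P + P)/(8 - 5) = (2*P)/3 = (2*P)*(1/3) = 2*P/3)
(u(n(1, -2)) - 249)**2 = ((2/3)*5 - 249)**2 = (10/3 - 249)**2 = (-737/3)**2 = 543169/9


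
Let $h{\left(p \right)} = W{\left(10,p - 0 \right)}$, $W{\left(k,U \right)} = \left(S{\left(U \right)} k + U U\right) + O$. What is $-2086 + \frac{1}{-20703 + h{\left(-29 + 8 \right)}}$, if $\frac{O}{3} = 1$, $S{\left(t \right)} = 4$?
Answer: $- \frac{42176835}{20219} \approx -2086.0$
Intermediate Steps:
$O = 3$ ($O = 3 \cdot 1 = 3$)
$W{\left(k,U \right)} = 3 + U^{2} + 4 k$ ($W{\left(k,U \right)} = \left(4 k + U U\right) + 3 = \left(4 k + U^{2}\right) + 3 = \left(U^{2} + 4 k\right) + 3 = 3 + U^{2} + 4 k$)
$h{\left(p \right)} = 43 + p^{2}$ ($h{\left(p \right)} = 3 + \left(p - 0\right)^{2} + 4 \cdot 10 = 3 + \left(p + 0\right)^{2} + 40 = 3 + p^{2} + 40 = 43 + p^{2}$)
$-2086 + \frac{1}{-20703 + h{\left(-29 + 8 \right)}} = -2086 + \frac{1}{-20703 + \left(43 + \left(-29 + 8\right)^{2}\right)} = -2086 + \frac{1}{-20703 + \left(43 + \left(-21\right)^{2}\right)} = -2086 + \frac{1}{-20703 + \left(43 + 441\right)} = -2086 + \frac{1}{-20703 + 484} = -2086 + \frac{1}{-20219} = -2086 - \frac{1}{20219} = - \frac{42176835}{20219}$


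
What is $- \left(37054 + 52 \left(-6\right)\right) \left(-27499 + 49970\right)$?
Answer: $-825629482$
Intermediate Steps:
$- \left(37054 + 52 \left(-6\right)\right) \left(-27499 + 49970\right) = - \left(37054 - 312\right) 22471 = - 36742 \cdot 22471 = \left(-1\right) 825629482 = -825629482$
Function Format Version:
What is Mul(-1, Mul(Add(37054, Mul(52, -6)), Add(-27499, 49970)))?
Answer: -825629482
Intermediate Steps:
Mul(-1, Mul(Add(37054, Mul(52, -6)), Add(-27499, 49970))) = Mul(-1, Mul(Add(37054, -312), 22471)) = Mul(-1, Mul(36742, 22471)) = Mul(-1, 825629482) = -825629482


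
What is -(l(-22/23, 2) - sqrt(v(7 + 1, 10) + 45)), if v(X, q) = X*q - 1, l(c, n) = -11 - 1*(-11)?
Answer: 2*sqrt(31) ≈ 11.136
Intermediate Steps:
l(c, n) = 0 (l(c, n) = -11 + 11 = 0)
v(X, q) = -1 + X*q
-(l(-22/23, 2) - sqrt(v(7 + 1, 10) + 45)) = -(0 - sqrt((-1 + (7 + 1)*10) + 45)) = -(0 - sqrt((-1 + 8*10) + 45)) = -(0 - sqrt((-1 + 80) + 45)) = -(0 - sqrt(79 + 45)) = -(0 - sqrt(124)) = -(0 - 2*sqrt(31)) = -(-2)*sqrt(31) = 2*sqrt(31)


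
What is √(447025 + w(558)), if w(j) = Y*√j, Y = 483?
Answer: √(447025 + 1449*√62) ≈ 677.08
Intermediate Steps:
w(j) = 483*√j
√(447025 + w(558)) = √(447025 + 483*√558) = √(447025 + 483*(3*√62)) = √(447025 + 1449*√62)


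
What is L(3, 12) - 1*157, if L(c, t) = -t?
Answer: -169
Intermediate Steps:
L(3, 12) - 1*157 = -1*12 - 1*157 = -12 - 157 = -169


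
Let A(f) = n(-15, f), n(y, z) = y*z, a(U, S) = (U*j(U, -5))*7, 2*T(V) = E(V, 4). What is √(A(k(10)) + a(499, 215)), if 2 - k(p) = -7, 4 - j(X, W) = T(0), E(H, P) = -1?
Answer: 3*√6926/2 ≈ 124.83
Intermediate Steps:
T(V) = -½ (T(V) = (½)*(-1) = -½)
j(X, W) = 9/2 (j(X, W) = 4 - 1*(-½) = 4 + ½ = 9/2)
k(p) = 9 (k(p) = 2 - 1*(-7) = 2 + 7 = 9)
a(U, S) = 63*U/2 (a(U, S) = (U*(9/2))*7 = (9*U/2)*7 = 63*U/2)
A(f) = -15*f
√(A(k(10)) + a(499, 215)) = √(-15*9 + (63/2)*499) = √(-135 + 31437/2) = √(31167/2) = 3*√6926/2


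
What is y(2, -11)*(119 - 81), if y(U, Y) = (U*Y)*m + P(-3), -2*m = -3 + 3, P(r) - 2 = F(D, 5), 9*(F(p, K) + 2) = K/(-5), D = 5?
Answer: -38/9 ≈ -4.2222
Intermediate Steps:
F(p, K) = -2 - K/45 (F(p, K) = -2 + (K/(-5))/9 = -2 + (K*(-⅕))/9 = -2 + (-K/5)/9 = -2 - K/45)
P(r) = -⅑ (P(r) = 2 + (-2 - 1/45*5) = 2 + (-2 - ⅑) = 2 - 19/9 = -⅑)
m = 0 (m = -(-3 + 3)/2 = -½*0 = 0)
y(U, Y) = -⅑ (y(U, Y) = (U*Y)*0 - ⅑ = 0 - ⅑ = -⅑)
y(2, -11)*(119 - 81) = -(119 - 81)/9 = -⅑*38 = -38/9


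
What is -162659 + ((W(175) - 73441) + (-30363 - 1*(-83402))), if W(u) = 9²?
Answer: -182980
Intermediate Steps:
W(u) = 81
-162659 + ((W(175) - 73441) + (-30363 - 1*(-83402))) = -162659 + ((81 - 73441) + (-30363 - 1*(-83402))) = -162659 + (-73360 + (-30363 + 83402)) = -162659 + (-73360 + 53039) = -162659 - 20321 = -182980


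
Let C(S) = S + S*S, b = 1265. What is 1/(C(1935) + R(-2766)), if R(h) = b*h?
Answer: 1/247170 ≈ 4.0458e-6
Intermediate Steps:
R(h) = 1265*h
C(S) = S + S²
1/(C(1935) + R(-2766)) = 1/(1935*(1 + 1935) + 1265*(-2766)) = 1/(1935*1936 - 3498990) = 1/(3746160 - 3498990) = 1/247170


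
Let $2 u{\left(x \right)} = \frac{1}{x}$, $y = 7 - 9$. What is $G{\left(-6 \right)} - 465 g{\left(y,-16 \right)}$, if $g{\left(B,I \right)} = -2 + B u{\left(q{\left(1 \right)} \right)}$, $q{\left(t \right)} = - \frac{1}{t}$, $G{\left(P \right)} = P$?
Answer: $459$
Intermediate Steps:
$y = -2$ ($y = 7 - 9 = -2$)
$u{\left(x \right)} = \frac{1}{2 x}$
$g{\left(B,I \right)} = -2 - \frac{B}{2}$ ($g{\left(B,I \right)} = -2 + B \frac{1}{2 \left(- 1^{-1}\right)} = -2 + B \frac{1}{2 \left(\left(-1\right) 1\right)} = -2 + B \frac{1}{2 \left(-1\right)} = -2 + B \frac{1}{2} \left(-1\right) = -2 + B \left(- \frac{1}{2}\right) = -2 - \frac{B}{2}$)
$G{\left(-6 \right)} - 465 g{\left(y,-16 \right)} = -6 - 465 \left(-2 - -1\right) = -6 - 465 \left(-2 + 1\right) = -6 - -465 = -6 + 465 = 459$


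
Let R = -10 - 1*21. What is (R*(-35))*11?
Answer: 11935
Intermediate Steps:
R = -31 (R = -10 - 21 = -31)
(R*(-35))*11 = -31*(-35)*11 = 1085*11 = 11935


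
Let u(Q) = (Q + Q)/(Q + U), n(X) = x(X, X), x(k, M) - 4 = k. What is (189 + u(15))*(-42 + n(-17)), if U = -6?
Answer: -31735/3 ≈ -10578.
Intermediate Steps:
x(k, M) = 4 + k
n(X) = 4 + X
u(Q) = 2*Q/(-6 + Q) (u(Q) = (Q + Q)/(Q - 6) = (2*Q)/(-6 + Q) = 2*Q/(-6 + Q))
(189 + u(15))*(-42 + n(-17)) = (189 + 2*15/(-6 + 15))*(-42 + (4 - 17)) = (189 + 2*15/9)*(-42 - 13) = (189 + 2*15*(⅑))*(-55) = (189 + 10/3)*(-55) = (577/3)*(-55) = -31735/3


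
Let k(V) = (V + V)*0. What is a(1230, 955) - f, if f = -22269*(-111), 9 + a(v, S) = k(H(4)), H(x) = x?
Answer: -2471868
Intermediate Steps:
k(V) = 0 (k(V) = (2*V)*0 = 0)
a(v, S) = -9 (a(v, S) = -9 + 0 = -9)
f = 2471859
a(1230, 955) - f = -9 - 1*2471859 = -9 - 2471859 = -2471868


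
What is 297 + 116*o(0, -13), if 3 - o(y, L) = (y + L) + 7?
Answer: 1341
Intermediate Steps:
o(y, L) = -4 - L - y (o(y, L) = 3 - ((y + L) + 7) = 3 - ((L + y) + 7) = 3 - (7 + L + y) = 3 + (-7 - L - y) = -4 - L - y)
297 + 116*o(0, -13) = 297 + 116*(-4 - 1*(-13) - 1*0) = 297 + 116*(-4 + 13 + 0) = 297 + 116*9 = 297 + 1044 = 1341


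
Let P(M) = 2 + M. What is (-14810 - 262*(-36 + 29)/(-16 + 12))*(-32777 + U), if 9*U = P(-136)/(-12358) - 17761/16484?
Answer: 7842139965646479/15669944 ≈ 5.0046e+8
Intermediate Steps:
U = -12071199/101854636 (U = ((2 - 136)/(-12358) - 17761/16484)/9 = (-134*(-1/12358) - 17761*1/16484)/9 = (67/6179 - 17761/16484)/9 = (⅑)*(-108640791/101854636) = -12071199/101854636 ≈ -0.11851)
(-14810 - 262*(-36 + 29)/(-16 + 12))*(-32777 + U) = (-14810 - 262*(-36 + 29)/(-16 + 12))*(-32777 - 12071199/101854636) = (-14810 - (-1834)/(-4))*(-3338501475371/101854636) = (-14810 - (-1834)*(-1)/4)*(-3338501475371/101854636) = (-14810 - 262*7/4)*(-3338501475371/101854636) = (-14810 - 917/2)*(-3338501475371/101854636) = -30537/2*(-3338501475371/101854636) = 7842139965646479/15669944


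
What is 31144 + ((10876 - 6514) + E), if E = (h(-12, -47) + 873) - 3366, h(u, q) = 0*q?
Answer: 33013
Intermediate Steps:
h(u, q) = 0
E = -2493 (E = (0 + 873) - 3366 = 873 - 3366 = -2493)
31144 + ((10876 - 6514) + E) = 31144 + ((10876 - 6514) - 2493) = 31144 + (4362 - 2493) = 31144 + 1869 = 33013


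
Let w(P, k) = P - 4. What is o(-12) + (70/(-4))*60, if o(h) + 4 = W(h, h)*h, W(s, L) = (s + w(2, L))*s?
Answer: -3070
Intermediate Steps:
w(P, k) = -4 + P
W(s, L) = s*(-2 + s) (W(s, L) = (s + (-4 + 2))*s = (s - 2)*s = (-2 + s)*s = s*(-2 + s))
o(h) = -4 + h**2*(-2 + h) (o(h) = -4 + (h*(-2 + h))*h = -4 + h**2*(-2 + h))
o(-12) + (70/(-4))*60 = (-4 + (-12)**2*(-2 - 12)) + (70/(-4))*60 = (-4 + 144*(-14)) + (70*(-1/4))*60 = (-4 - 2016) - 35/2*60 = -2020 - 1050 = -3070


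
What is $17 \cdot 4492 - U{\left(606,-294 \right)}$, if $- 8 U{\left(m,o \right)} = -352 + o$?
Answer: $\frac{305133}{4} \approx 76283.0$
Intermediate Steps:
$U{\left(m,o \right)} = 44 - \frac{o}{8}$ ($U{\left(m,o \right)} = - \frac{-352 + o}{8} = 44 - \frac{o}{8}$)
$17 \cdot 4492 - U{\left(606,-294 \right)} = 17 \cdot 4492 - \left(44 - - \frac{147}{4}\right) = 76364 - \left(44 + \frac{147}{4}\right) = 76364 - \frac{323}{4} = \frac{305133}{4}$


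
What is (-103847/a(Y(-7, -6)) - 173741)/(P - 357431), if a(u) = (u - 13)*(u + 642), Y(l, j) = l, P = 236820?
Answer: 2206406853/1531759700 ≈ 1.4404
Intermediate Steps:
a(u) = (-13 + u)*(642 + u)
(-103847/a(Y(-7, -6)) - 173741)/(P - 357431) = (-103847/(-8346 + (-7)² + 629*(-7)) - 173741)/(236820 - 357431) = (-103847/(-8346 + 49 - 4403) - 173741)/(-120611) = (-103847/(-12700) - 173741)*(-1/120611) = (-103847*(-1/12700) - 173741)*(-1/120611) = (103847/12700 - 173741)*(-1/120611) = -2206406853/12700*(-1/120611) = 2206406853/1531759700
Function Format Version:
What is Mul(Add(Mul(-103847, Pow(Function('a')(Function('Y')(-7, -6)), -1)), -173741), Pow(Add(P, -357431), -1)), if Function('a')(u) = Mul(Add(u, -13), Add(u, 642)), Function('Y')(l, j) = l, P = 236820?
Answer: Rational(2206406853, 1531759700) ≈ 1.4404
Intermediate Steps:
Function('a')(u) = Mul(Add(-13, u), Add(642, u))
Mul(Add(Mul(-103847, Pow(Function('a')(Function('Y')(-7, -6)), -1)), -173741), Pow(Add(P, -357431), -1)) = Mul(Add(Mul(-103847, Pow(Add(-8346, Pow(-7, 2), Mul(629, -7)), -1)), -173741), Pow(Add(236820, -357431), -1)) = Mul(Add(Mul(-103847, Pow(Add(-8346, 49, -4403), -1)), -173741), Pow(-120611, -1)) = Mul(Add(Mul(-103847, Pow(-12700, -1)), -173741), Rational(-1, 120611)) = Mul(Add(Mul(-103847, Rational(-1, 12700)), -173741), Rational(-1, 120611)) = Mul(Add(Rational(103847, 12700), -173741), Rational(-1, 120611)) = Mul(Rational(-2206406853, 12700), Rational(-1, 120611)) = Rational(2206406853, 1531759700)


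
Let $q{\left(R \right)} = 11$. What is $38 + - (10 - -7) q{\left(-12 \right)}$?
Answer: $-149$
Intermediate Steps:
$38 + - (10 - -7) q{\left(-12 \right)} = 38 + - (10 - -7) 11 = 38 + - (10 + 7) 11 = 38 + \left(-1\right) 17 \cdot 11 = 38 - 187 = -149$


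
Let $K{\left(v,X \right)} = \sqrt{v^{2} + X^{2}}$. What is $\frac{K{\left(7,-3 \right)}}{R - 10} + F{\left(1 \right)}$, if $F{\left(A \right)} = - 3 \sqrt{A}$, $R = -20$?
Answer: $-3 - \frac{\sqrt{58}}{30} \approx -3.2539$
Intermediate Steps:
$K{\left(v,X \right)} = \sqrt{X^{2} + v^{2}}$
$\frac{K{\left(7,-3 \right)}}{R - 10} + F{\left(1 \right)} = \frac{\sqrt{\left(-3\right)^{2} + 7^{2}}}{-20 - 10} - 3 \sqrt{1} = \frac{\sqrt{9 + 49}}{-30} - 3 = \sqrt{58} \left(- \frac{1}{30}\right) - 3 = - \frac{\sqrt{58}}{30} - 3 = -3 - \frac{\sqrt{58}}{30}$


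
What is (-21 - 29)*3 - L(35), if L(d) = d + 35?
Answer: -220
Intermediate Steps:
L(d) = 35 + d
(-21 - 29)*3 - L(35) = (-21 - 29)*3 - (35 + 35) = -50*3 - 1*70 = -150 - 70 = -220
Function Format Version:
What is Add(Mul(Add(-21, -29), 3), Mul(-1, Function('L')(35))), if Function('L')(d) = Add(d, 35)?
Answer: -220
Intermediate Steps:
Function('L')(d) = Add(35, d)
Add(Mul(Add(-21, -29), 3), Mul(-1, Function('L')(35))) = Add(Mul(Add(-21, -29), 3), Mul(-1, Add(35, 35))) = Add(Mul(-50, 3), Mul(-1, 70)) = Add(-150, -70) = -220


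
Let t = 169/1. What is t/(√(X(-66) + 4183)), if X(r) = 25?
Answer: 169*√263/1052 ≈ 2.6052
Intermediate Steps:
t = 169 (t = 169*1 = 169)
t/(√(X(-66) + 4183)) = 169/(√(25 + 4183)) = 169/(√4208) = 169/((4*√263)) = 169*(√263/1052) = 169*√263/1052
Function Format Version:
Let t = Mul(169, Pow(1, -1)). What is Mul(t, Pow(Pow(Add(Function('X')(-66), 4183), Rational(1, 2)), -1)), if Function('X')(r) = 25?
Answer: Mul(Rational(169, 1052), Pow(263, Rational(1, 2))) ≈ 2.6052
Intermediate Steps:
t = 169 (t = Mul(169, 1) = 169)
Mul(t, Pow(Pow(Add(Function('X')(-66), 4183), Rational(1, 2)), -1)) = Mul(169, Pow(Pow(Add(25, 4183), Rational(1, 2)), -1)) = Mul(169, Pow(Pow(4208, Rational(1, 2)), -1)) = Mul(169, Pow(Mul(4, Pow(263, Rational(1, 2))), -1)) = Mul(169, Mul(Rational(1, 1052), Pow(263, Rational(1, 2)))) = Mul(Rational(169, 1052), Pow(263, Rational(1, 2)))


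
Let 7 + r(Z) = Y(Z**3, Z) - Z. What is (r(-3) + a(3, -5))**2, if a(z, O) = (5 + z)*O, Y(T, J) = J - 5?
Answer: 2704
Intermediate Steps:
Y(T, J) = -5 + J
a(z, O) = O*(5 + z)
r(Z) = -12 (r(Z) = -7 + ((-5 + Z) - Z) = -7 - 5 = -12)
(r(-3) + a(3, -5))**2 = (-12 - 5*(5 + 3))**2 = (-12 - 5*8)**2 = (-12 - 40)**2 = (-52)**2 = 2704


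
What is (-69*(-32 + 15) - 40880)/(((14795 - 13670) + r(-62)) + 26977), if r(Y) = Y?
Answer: -39707/28040 ≈ -1.4161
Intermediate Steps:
(-69*(-32 + 15) - 40880)/(((14795 - 13670) + r(-62)) + 26977) = (-69*(-32 + 15) - 40880)/(((14795 - 13670) - 62) + 26977) = (-69*(-17) - 40880)/((1125 - 62) + 26977) = (1173 - 40880)/(1063 + 26977) = -39707/28040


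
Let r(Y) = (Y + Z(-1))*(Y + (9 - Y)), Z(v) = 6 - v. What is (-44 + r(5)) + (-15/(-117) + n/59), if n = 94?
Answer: 151225/2301 ≈ 65.721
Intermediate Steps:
r(Y) = 63 + 9*Y (r(Y) = (Y + (6 - 1*(-1)))*(Y + (9 - Y)) = (Y + (6 + 1))*9 = (Y + 7)*9 = (7 + Y)*9 = 63 + 9*Y)
(-44 + r(5)) + (-15/(-117) + n/59) = (-44 + (63 + 9*5)) + (-15/(-117) + 94/59) = (-44 + (63 + 45)) + (-15*(-1/117) + 94*(1/59)) = (-44 + 108) + (5/39 + 94/59) = 64 + 3961/2301 = 151225/2301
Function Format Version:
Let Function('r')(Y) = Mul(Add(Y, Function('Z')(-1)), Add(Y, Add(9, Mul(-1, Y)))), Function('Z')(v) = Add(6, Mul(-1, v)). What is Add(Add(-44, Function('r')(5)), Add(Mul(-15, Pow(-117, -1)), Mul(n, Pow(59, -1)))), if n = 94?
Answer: Rational(151225, 2301) ≈ 65.721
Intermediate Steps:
Function('r')(Y) = Add(63, Mul(9, Y)) (Function('r')(Y) = Mul(Add(Y, Add(6, Mul(-1, -1))), Add(Y, Add(9, Mul(-1, Y)))) = Mul(Add(Y, Add(6, 1)), 9) = Mul(Add(Y, 7), 9) = Mul(Add(7, Y), 9) = Add(63, Mul(9, Y)))
Add(Add(-44, Function('r')(5)), Add(Mul(-15, Pow(-117, -1)), Mul(n, Pow(59, -1)))) = Add(Add(-44, Add(63, Mul(9, 5))), Add(Mul(-15, Pow(-117, -1)), Mul(94, Pow(59, -1)))) = Add(Add(-44, Add(63, 45)), Add(Mul(-15, Rational(-1, 117)), Mul(94, Rational(1, 59)))) = Add(Add(-44, 108), Add(Rational(5, 39), Rational(94, 59))) = Add(64, Rational(3961, 2301)) = Rational(151225, 2301)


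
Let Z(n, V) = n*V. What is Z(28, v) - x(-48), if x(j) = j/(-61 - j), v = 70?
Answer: 25432/13 ≈ 1956.3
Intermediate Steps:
Z(n, V) = V*n
Z(28, v) - x(-48) = 70*28 - (-1)*(-48)/(61 - 48) = 1960 - (-1)*(-48)/13 = 1960 - 1*48/13 = 1960 - 48/13 = 25432/13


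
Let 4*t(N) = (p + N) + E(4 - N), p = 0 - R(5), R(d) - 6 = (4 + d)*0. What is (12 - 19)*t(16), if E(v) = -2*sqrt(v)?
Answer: -35/2 + 7*I*sqrt(3) ≈ -17.5 + 12.124*I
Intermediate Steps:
R(d) = 6 (R(d) = 6 + (4 + d)*0 = 6 + 0 = 6)
p = -6 (p = 0 - 1*6 = 0 - 6 = -6)
t(N) = -3/2 - sqrt(4 - N)/2 + N/4 (t(N) = ((-6 + N) - 2*sqrt(4 - N))/4 = (-6 + N - 2*sqrt(4 - N))/4 = -3/2 - sqrt(4 - N)/2 + N/4)
(12 - 19)*t(16) = (12 - 19)*(-3/2 - sqrt(4 - 1*16)/2 + (1/4)*16) = -7*(-3/2 - sqrt(4 - 16)/2 + 4) = -7*(-3/2 - I*sqrt(3) + 4) = -7*(5/2 - I*sqrt(3)) = -35/2 + 7*I*sqrt(3)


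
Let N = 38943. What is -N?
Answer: -38943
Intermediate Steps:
-N = -1*38943 = -38943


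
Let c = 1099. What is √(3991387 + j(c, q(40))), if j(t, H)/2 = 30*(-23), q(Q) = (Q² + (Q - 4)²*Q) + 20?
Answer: √3990007 ≈ 1997.5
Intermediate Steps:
q(Q) = 20 + Q² + Q*(-4 + Q)² (q(Q) = (Q² + (-4 + Q)²*Q) + 20 = (Q² + Q*(-4 + Q)²) + 20 = 20 + Q² + Q*(-4 + Q)²)
j(t, H) = -1380 (j(t, H) = 2*(30*(-23)) = 2*(-690) = -1380)
√(3991387 + j(c, q(40))) = √(3991387 - 1380) = √3990007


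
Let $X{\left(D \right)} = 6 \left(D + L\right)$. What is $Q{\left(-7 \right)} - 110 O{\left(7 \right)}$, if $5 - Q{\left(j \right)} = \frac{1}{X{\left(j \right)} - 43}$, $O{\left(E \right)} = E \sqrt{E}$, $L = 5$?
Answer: $\frac{276}{55} - 770 \sqrt{7} \approx -2032.2$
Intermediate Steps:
$X{\left(D \right)} = 30 + 6 D$ ($X{\left(D \right)} = 6 \left(D + 5\right) = 6 \left(5 + D\right) = 30 + 6 D$)
$O{\left(E \right)} = E^{\frac{3}{2}}$
$Q{\left(j \right)} = 5 - \frac{1}{-13 + 6 j}$ ($Q{\left(j \right)} = 5 - \frac{1}{\left(30 + 6 j\right) - 43} = 5 - \frac{1}{-13 + 6 j}$)
$Q{\left(-7 \right)} - 110 O{\left(7 \right)} = \frac{6 \left(-11 + 5 \left(-7\right)\right)}{-13 + 6 \left(-7\right)} - 110 \cdot 7^{\frac{3}{2}} = \frac{6 \left(-11 - 35\right)}{-13 - 42} - 110 \cdot 7 \sqrt{7} = 6 \frac{1}{-55} \left(-46\right) - 770 \sqrt{7} = 6 \left(- \frac{1}{55}\right) \left(-46\right) - 770 \sqrt{7} = \frac{276}{55} - 770 \sqrt{7}$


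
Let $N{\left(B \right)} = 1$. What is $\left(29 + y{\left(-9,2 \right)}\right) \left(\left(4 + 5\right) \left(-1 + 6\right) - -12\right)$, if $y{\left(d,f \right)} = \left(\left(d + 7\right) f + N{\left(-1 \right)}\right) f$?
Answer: $1311$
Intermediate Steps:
$y{\left(d,f \right)} = f \left(1 + f \left(7 + d\right)\right)$ ($y{\left(d,f \right)} = \left(\left(d + 7\right) f + 1\right) f = \left(\left(7 + d\right) f + 1\right) f = \left(f \left(7 + d\right) + 1\right) f = \left(1 + f \left(7 + d\right)\right) f = f \left(1 + f \left(7 + d\right)\right)$)
$\left(29 + y{\left(-9,2 \right)}\right) \left(\left(4 + 5\right) \left(-1 + 6\right) - -12\right) = \left(29 + 2 \left(1 + 7 \cdot 2 - 18\right)\right) \left(\left(4 + 5\right) \left(-1 + 6\right) - -12\right) = \left(29 + 2 \left(1 + 14 - 18\right)\right) \left(9 \cdot 5 + 12\right) = \left(29 + 2 \left(-3\right)\right) \left(45 + 12\right) = \left(29 - 6\right) 57 = 23 \cdot 57 = 1311$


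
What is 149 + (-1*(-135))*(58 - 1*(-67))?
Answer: 17024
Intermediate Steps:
149 + (-1*(-135))*(58 - 1*(-67)) = 149 + 135*(58 + 67) = 149 + 135*125 = 149 + 16875 = 17024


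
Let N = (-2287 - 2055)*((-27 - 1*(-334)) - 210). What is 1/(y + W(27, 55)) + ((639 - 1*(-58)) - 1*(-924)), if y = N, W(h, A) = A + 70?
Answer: 682520428/421049 ≈ 1621.0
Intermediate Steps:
W(h, A) = 70 + A
N = -421174 (N = -4342*((-27 + 334) - 210) = -4342*(307 - 210) = -4342*97 = -421174)
y = -421174
1/(y + W(27, 55)) + ((639 - 1*(-58)) - 1*(-924)) = 1/(-421174 + (70 + 55)) + ((639 - 1*(-58)) - 1*(-924)) = 1/(-421174 + 125) + ((639 + 58) + 924) = 1/(-421049) + (697 + 924) = -1/421049 + 1621 = 682520428/421049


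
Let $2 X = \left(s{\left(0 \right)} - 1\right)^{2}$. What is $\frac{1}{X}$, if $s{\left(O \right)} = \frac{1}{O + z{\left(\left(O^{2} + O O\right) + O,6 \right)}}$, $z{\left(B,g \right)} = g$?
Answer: $\frac{72}{25} \approx 2.88$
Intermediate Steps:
$s{\left(O \right)} = \frac{1}{6 + O}$ ($s{\left(O \right)} = \frac{1}{O + 6} = \frac{1}{6 + O}$)
$X = \frac{25}{72}$ ($X = \frac{\left(\frac{1}{6 + 0} - 1\right)^{2}}{2} = \frac{\left(\frac{1}{6} - 1\right)^{2}}{2} = \frac{\left(- \frac{5}{6}\right)^{2}}{2} = \frac{1}{2} \cdot \frac{25}{36} = \frac{25}{72} \approx 0.34722$)
$\frac{1}{X} = \frac{1}{\frac{25}{72}} = \frac{72}{25}$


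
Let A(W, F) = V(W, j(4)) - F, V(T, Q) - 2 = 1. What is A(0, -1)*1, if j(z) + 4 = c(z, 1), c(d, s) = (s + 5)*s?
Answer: 4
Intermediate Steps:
c(d, s) = s*(5 + s) (c(d, s) = (5 + s)*s = s*(5 + s))
j(z) = 2 (j(z) = -4 + 1*(5 + 1) = -4 + 1*6 = -4 + 6 = 2)
V(T, Q) = 3 (V(T, Q) = 2 + 1 = 3)
A(W, F) = 3 - F
A(0, -1)*1 = (3 - 1*(-1))*1 = (3 + 1)*1 = 4*1 = 4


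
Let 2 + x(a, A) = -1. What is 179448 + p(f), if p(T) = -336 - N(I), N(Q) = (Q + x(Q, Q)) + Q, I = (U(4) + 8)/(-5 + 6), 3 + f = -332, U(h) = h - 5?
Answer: 179101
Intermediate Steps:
x(a, A) = -3 (x(a, A) = -2 - 1 = -3)
U(h) = -5 + h
f = -335 (f = -3 - 332 = -335)
I = 7 (I = ((-5 + 4) + 8)/(-5 + 6) = (-1 + 8)/1 = 7*1 = 7)
N(Q) = -3 + 2*Q (N(Q) = (Q - 3) + Q = (-3 + Q) + Q = -3 + 2*Q)
p(T) = -347 (p(T) = -336 - (-3 + 2*7) = -336 - (-3 + 14) = -336 - 1*11 = -336 - 11 = -347)
179448 + p(f) = 179448 - 347 = 179101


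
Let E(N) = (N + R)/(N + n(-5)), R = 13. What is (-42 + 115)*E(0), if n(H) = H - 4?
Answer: -949/9 ≈ -105.44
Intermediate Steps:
n(H) = -4 + H
E(N) = (13 + N)/(-9 + N) (E(N) = (N + 13)/(N + (-4 - 5)) = (13 + N)/(N - 9) = (13 + N)/(-9 + N))
(-42 + 115)*E(0) = (-42 + 115)*((13 + 0)/(-9 + 0)) = 73*(13/(-9)) = 73*(-⅑*13) = 73*(-13/9) = -949/9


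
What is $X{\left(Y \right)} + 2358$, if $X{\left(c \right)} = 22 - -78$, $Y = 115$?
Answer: $2458$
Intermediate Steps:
$X{\left(c \right)} = 100$ ($X{\left(c \right)} = 22 + 78 = 100$)
$X{\left(Y \right)} + 2358 = 100 + 2358 = 2458$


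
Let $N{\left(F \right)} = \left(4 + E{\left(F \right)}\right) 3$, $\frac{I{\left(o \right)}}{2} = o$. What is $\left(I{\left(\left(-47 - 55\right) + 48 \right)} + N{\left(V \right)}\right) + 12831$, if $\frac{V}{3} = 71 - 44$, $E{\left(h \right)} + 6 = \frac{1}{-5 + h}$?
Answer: $\frac{966495}{76} \approx 12717.0$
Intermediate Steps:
$E{\left(h \right)} = -6 + \frac{1}{-5 + h}$
$I{\left(o \right)} = 2 o$
$V = 81$ ($V = 3 \left(71 - 44\right) = 3 \cdot 27 = 81$)
$N{\left(F \right)} = 12 + \frac{3 \left(31 - 6 F\right)}{-5 + F}$ ($N{\left(F \right)} = \left(4 + \frac{31 - 6 F}{-5 + F}\right) 3 = 12 + \frac{3 \left(31 - 6 F\right)}{-5 + F}$)
$\left(I{\left(\left(-47 - 55\right) + 48 \right)} + N{\left(V \right)}\right) + 12831 = \left(2 \left(\left(-47 - 55\right) + 48\right) + \frac{3 \left(11 - 162\right)}{-5 + 81}\right) + 12831 = \left(2 \left(-102 + 48\right) + \frac{3 \left(11 - 162\right)}{76}\right) + 12831 = \left(2 \left(-54\right) + 3 \cdot \frac{1}{76} \left(-151\right)\right) + 12831 = \left(-108 - \frac{453}{76}\right) + 12831 = - \frac{8661}{76} + 12831 = \frac{966495}{76}$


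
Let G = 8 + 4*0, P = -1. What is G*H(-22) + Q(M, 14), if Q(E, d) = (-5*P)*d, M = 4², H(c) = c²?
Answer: 3942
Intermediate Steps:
M = 16
G = 8 (G = 8 + 0 = 8)
Q(E, d) = 5*d (Q(E, d) = (-5*(-1))*d = 5*d)
G*H(-22) + Q(M, 14) = 8*(-22)² + 5*14 = 8*484 + 70 = 3872 + 70 = 3942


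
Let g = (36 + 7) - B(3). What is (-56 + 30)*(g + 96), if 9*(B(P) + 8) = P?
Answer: -11440/3 ≈ -3813.3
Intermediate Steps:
B(P) = -8 + P/9
g = 152/3 (g = (36 + 7) - (-8 + (⅑)*3) = 43 - (-8 + ⅓) = 43 - 1*(-23/3) = 43 + 23/3 = 152/3 ≈ 50.667)
(-56 + 30)*(g + 96) = (-56 + 30)*(152/3 + 96) = -26*440/3 = -11440/3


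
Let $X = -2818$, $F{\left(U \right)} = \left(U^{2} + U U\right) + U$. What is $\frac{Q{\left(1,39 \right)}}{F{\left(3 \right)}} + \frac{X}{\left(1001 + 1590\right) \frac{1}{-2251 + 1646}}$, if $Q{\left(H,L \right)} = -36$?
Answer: $\frac{11903138}{18137} \approx 656.29$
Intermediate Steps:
$F{\left(U \right)} = U + 2 U^{2}$ ($F{\left(U \right)} = \left(U^{2} + U^{2}\right) + U = 2 U^{2} + U = U + 2 U^{2}$)
$\frac{Q{\left(1,39 \right)}}{F{\left(3 \right)}} + \frac{X}{\left(1001 + 1590\right) \frac{1}{-2251 + 1646}} = - \frac{36}{3 \left(1 + 2 \cdot 3\right)} - \frac{2818}{\left(1001 + 1590\right) \frac{1}{-2251 + 1646}} = - \frac{36}{3 \left(1 + 6\right)} - \frac{2818}{2591 \frac{1}{-605}} = - \frac{36}{3 \cdot 7} - \frac{2818}{2591 \left(- \frac{1}{605}\right)} = - \frac{36}{21} - \frac{2818}{- \frac{2591}{605}} = \left(-36\right) \frac{1}{21} - - \frac{1704890}{2591} = - \frac{12}{7} + \frac{1704890}{2591} = \frac{11903138}{18137}$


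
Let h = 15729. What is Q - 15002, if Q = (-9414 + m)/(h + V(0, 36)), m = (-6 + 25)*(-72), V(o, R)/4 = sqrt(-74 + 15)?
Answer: 8*(-7501*sqrt(59) + 29497155*I)/(-15729*I + 4*sqrt(59)) ≈ -15003.0 + 0.001339*I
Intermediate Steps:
V(o, R) = 4*I*sqrt(59) (V(o, R) = 4*sqrt(-74 + 15) = 4*sqrt(-59) = 4*(I*sqrt(59)) = 4*I*sqrt(59))
m = -1368 (m = 19*(-72) = -1368)
Q = -10782/(15729 + 4*I*sqrt(59)) (Q = (-9414 - 1368)/(15729 + 4*I*sqrt(59)) = -10782/(15729 + 4*I*sqrt(59)) ≈ -0.68548 + 0.001339*I)
Q - 15002 = (-169590078/247402385 + 43128*I*sqrt(59)/247402385) - 15002 = -3711700169848/247402385 + 43128*I*sqrt(59)/247402385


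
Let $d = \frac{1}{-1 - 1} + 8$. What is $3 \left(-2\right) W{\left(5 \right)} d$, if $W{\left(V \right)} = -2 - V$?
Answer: $315$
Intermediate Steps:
$d = \frac{15}{2}$ ($d = \frac{1}{-2} + 8 = - \frac{1}{2} + 8 = \frac{15}{2} \approx 7.5$)
$3 \left(-2\right) W{\left(5 \right)} d = 3 \left(-2\right) \left(-2 - 5\right) \frac{15}{2} = - 6 \left(-2 - 5\right) \frac{15}{2} = \left(-6\right) \left(-7\right) \frac{15}{2} = 42 \cdot \frac{15}{2} = 315$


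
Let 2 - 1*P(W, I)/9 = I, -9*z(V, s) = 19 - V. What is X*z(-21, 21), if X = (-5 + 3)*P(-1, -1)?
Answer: 240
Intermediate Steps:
z(V, s) = -19/9 + V/9 (z(V, s) = -(19 - V)/9 = -19/9 + V/9)
P(W, I) = 18 - 9*I
X = -54 (X = (-5 + 3)*(18 - 9*(-1)) = -2*(18 + 9) = -2*27 = -54)
X*z(-21, 21) = -54*(-19/9 + (⅑)*(-21)) = -54*(-19/9 - 7/3) = -54*(-40/9) = 240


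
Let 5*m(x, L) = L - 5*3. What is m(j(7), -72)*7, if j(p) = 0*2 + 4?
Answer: -609/5 ≈ -121.80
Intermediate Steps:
j(p) = 4 (j(p) = 0 + 4 = 4)
m(x, L) = -3 + L/5 (m(x, L) = (L - 5*3)/5 = (L - 15)/5 = (-15 + L)/5 = -3 + L/5)
m(j(7), -72)*7 = (-3 + (⅕)*(-72))*7 = (-3 - 72/5)*7 = -87/5*7 = -609/5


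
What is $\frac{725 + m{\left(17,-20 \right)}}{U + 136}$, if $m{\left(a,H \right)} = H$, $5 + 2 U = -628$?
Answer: $- \frac{1410}{361} \approx -3.9058$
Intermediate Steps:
$U = - \frac{633}{2}$ ($U = - \frac{5}{2} + \frac{1}{2} \left(-628\right) = - \frac{5}{2} - 314 = - \frac{633}{2} \approx -316.5$)
$\frac{725 + m{\left(17,-20 \right)}}{U + 136} = \frac{725 - 20}{- \frac{633}{2} + 136} = \frac{705}{- \frac{361}{2}} = 705 \left(- \frac{2}{361}\right) = - \frac{1410}{361}$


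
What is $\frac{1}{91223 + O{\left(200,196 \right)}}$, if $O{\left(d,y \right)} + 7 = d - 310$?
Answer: $\frac{1}{91106} \approx 1.0976 \cdot 10^{-5}$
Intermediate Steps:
$O{\left(d,y \right)} = -317 + d$ ($O{\left(d,y \right)} = -7 + \left(d - 310\right) = -7 + \left(-310 + d\right) = -317 + d$)
$\frac{1}{91223 + O{\left(200,196 \right)}} = \frac{1}{91223 + \left(-317 + 200\right)} = \frac{1}{91223 - 117} = \frac{1}{91106}$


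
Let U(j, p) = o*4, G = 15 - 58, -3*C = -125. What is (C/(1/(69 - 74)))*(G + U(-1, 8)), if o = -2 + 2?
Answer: 26875/3 ≈ 8958.3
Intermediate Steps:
C = 125/3 (C = -⅓*(-125) = 125/3 ≈ 41.667)
o = 0
G = -43
U(j, p) = 0 (U(j, p) = 0*4 = 0)
(C/(1/(69 - 74)))*(G + U(-1, 8)) = (125/(3*(1/(69 - 74))))*(-43 + 0) = (125/(3*(1/(-5))))*(-43) = (125/(3*(-⅕)))*(-43) = ((125/3)*(-5))*(-43) = -625/3*(-43) = 26875/3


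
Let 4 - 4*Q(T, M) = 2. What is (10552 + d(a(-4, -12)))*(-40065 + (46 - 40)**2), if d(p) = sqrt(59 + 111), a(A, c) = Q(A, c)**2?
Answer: -422386008 - 40029*sqrt(170) ≈ -4.2291e+8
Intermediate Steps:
Q(T, M) = 1/2 (Q(T, M) = 1 - 1/4*2 = 1 - 1/2 = 1/2)
a(A, c) = 1/4 (a(A, c) = (1/2)**2 = 1/4)
d(p) = sqrt(170)
(10552 + d(a(-4, -12)))*(-40065 + (46 - 40)**2) = (10552 + sqrt(170))*(-40065 + (46 - 40)**2) = (10552 + sqrt(170))*(-40065 + 6**2) = (10552 + sqrt(170))*(-40065 + 36) = (10552 + sqrt(170))*(-40029) = -422386008 - 40029*sqrt(170)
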